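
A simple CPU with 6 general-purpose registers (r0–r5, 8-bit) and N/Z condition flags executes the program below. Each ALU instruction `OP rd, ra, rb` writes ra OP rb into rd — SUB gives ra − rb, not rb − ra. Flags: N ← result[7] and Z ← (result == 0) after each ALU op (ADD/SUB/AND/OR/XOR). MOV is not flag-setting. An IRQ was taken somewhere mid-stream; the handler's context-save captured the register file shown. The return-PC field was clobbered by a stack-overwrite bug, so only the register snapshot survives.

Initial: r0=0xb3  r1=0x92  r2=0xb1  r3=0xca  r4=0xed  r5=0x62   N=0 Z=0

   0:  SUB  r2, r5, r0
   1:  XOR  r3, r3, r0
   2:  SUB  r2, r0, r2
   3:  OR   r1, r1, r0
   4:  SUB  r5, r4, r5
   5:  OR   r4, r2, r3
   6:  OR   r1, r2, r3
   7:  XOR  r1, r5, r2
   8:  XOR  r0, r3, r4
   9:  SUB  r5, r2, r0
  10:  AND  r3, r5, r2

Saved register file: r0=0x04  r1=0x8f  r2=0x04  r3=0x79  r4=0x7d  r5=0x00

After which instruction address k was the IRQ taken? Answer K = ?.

K = 9

after  0: r0=0xb3 r1=0x92 r2=0xaf r3=0xca r4=0xed r5=0x62  N=1 Z=0
after  1: r0=0xb3 r1=0x92 r2=0xaf r3=0x79 r4=0xed r5=0x62  N=0 Z=0
after  2: r0=0xb3 r1=0x92 r2=0x04 r3=0x79 r4=0xed r5=0x62  N=0 Z=0
after  3: r0=0xb3 r1=0xb3 r2=0x04 r3=0x79 r4=0xed r5=0x62  N=1 Z=0
after  4: r0=0xb3 r1=0xb3 r2=0x04 r3=0x79 r4=0xed r5=0x8b  N=1 Z=0
after  5: r0=0xb3 r1=0xb3 r2=0x04 r3=0x79 r4=0x7d r5=0x8b  N=0 Z=0
after  6: r0=0xb3 r1=0x7d r2=0x04 r3=0x79 r4=0x7d r5=0x8b  N=0 Z=0
after  7: r0=0xb3 r1=0x8f r2=0x04 r3=0x79 r4=0x7d r5=0x8b  N=1 Z=0
after  8: r0=0x04 r1=0x8f r2=0x04 r3=0x79 r4=0x7d r5=0x8b  N=0 Z=0
after  9: r0=0x04 r1=0x8f r2=0x04 r3=0x79 r4=0x7d r5=0x00  N=0 Z=1
-- IRQ taken; context saved, return-PC = 10 --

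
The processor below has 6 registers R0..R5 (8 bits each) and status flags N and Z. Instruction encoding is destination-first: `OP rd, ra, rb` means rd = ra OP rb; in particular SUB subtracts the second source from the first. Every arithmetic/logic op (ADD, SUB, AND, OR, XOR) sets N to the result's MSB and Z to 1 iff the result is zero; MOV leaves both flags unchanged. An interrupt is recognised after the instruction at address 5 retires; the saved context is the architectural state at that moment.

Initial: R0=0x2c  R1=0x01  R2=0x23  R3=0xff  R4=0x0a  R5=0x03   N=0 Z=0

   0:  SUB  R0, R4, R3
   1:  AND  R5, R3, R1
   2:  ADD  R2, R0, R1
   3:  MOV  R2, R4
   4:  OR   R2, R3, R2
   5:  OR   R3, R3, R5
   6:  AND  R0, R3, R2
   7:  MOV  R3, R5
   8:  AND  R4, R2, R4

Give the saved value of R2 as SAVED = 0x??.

after  0: R0=0x0b R1=0x01 R2=0x23 R3=0xff R4=0x0a R5=0x03  N=0 Z=0
after  1: R0=0x0b R1=0x01 R2=0x23 R3=0xff R4=0x0a R5=0x01  N=0 Z=0
after  2: R0=0x0b R1=0x01 R2=0x0c R3=0xff R4=0x0a R5=0x01  N=0 Z=0
after  3: R0=0x0b R1=0x01 R2=0x0a R3=0xff R4=0x0a R5=0x01  N=0 Z=0
after  4: R0=0x0b R1=0x01 R2=0xff R3=0xff R4=0x0a R5=0x01  N=1 Z=0
after  5: R0=0x0b R1=0x01 R2=0xff R3=0xff R4=0x0a R5=0x01  N=1 Z=0
-- IRQ taken; context saved, return-PC = 6 --

SAVED = 0xff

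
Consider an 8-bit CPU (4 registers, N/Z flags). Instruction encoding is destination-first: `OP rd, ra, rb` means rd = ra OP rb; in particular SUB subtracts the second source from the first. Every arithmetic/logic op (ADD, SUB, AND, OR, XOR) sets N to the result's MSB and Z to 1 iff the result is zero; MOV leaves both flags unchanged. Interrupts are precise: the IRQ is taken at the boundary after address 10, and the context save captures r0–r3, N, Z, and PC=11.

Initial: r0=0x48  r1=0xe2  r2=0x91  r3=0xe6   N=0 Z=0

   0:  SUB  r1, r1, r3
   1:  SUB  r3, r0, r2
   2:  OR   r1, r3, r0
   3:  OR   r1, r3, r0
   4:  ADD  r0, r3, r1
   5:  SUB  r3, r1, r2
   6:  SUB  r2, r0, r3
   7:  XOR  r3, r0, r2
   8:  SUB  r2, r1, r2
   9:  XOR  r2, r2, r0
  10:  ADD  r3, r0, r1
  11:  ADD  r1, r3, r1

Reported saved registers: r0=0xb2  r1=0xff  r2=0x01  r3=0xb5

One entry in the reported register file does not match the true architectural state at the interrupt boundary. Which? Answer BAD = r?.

BAD = r0

after  0: r0=0x48 r1=0xfc r2=0x91 r3=0xe6  N=1 Z=0
after  1: r0=0x48 r1=0xfc r2=0x91 r3=0xb7  N=1 Z=0
after  2: r0=0x48 r1=0xff r2=0x91 r3=0xb7  N=1 Z=0
after  3: r0=0x48 r1=0xff r2=0x91 r3=0xb7  N=1 Z=0
after  4: r0=0xb6 r1=0xff r2=0x91 r3=0xb7  N=1 Z=0
after  5: r0=0xb6 r1=0xff r2=0x91 r3=0x6e  N=0 Z=0
after  6: r0=0xb6 r1=0xff r2=0x48 r3=0x6e  N=0 Z=0
after  7: r0=0xb6 r1=0xff r2=0x48 r3=0xfe  N=1 Z=0
after  8: r0=0xb6 r1=0xff r2=0xb7 r3=0xfe  N=1 Z=0
after  9: r0=0xb6 r1=0xff r2=0x01 r3=0xfe  N=0 Z=0
after 10: r0=0xb6 r1=0xff r2=0x01 r3=0xb5  N=1 Z=0
-- IRQ taken; context saved, return-PC = 11 --
mismatch: r0: reported 0xb2 vs actual 0xb6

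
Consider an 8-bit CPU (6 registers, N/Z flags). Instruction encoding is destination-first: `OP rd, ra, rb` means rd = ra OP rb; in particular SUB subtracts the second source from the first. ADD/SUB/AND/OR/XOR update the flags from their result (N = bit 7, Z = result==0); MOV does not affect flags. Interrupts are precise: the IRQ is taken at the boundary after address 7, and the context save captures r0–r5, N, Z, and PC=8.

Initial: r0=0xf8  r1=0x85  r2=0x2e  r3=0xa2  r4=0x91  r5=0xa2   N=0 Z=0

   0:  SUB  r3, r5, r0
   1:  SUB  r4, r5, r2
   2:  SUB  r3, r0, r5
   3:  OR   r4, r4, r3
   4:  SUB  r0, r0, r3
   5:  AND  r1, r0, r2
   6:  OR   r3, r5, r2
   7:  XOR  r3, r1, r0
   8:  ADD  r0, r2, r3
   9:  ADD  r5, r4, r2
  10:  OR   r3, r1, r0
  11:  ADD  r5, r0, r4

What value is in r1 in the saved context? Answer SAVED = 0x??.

SAVED = 0x22

after  0: r0=0xf8 r1=0x85 r2=0x2e r3=0xaa r4=0x91 r5=0xa2  N=1 Z=0
after  1: r0=0xf8 r1=0x85 r2=0x2e r3=0xaa r4=0x74 r5=0xa2  N=0 Z=0
after  2: r0=0xf8 r1=0x85 r2=0x2e r3=0x56 r4=0x74 r5=0xa2  N=0 Z=0
after  3: r0=0xf8 r1=0x85 r2=0x2e r3=0x56 r4=0x76 r5=0xa2  N=0 Z=0
after  4: r0=0xa2 r1=0x85 r2=0x2e r3=0x56 r4=0x76 r5=0xa2  N=1 Z=0
after  5: r0=0xa2 r1=0x22 r2=0x2e r3=0x56 r4=0x76 r5=0xa2  N=0 Z=0
after  6: r0=0xa2 r1=0x22 r2=0x2e r3=0xae r4=0x76 r5=0xa2  N=1 Z=0
after  7: r0=0xa2 r1=0x22 r2=0x2e r3=0x80 r4=0x76 r5=0xa2  N=1 Z=0
-- IRQ taken; context saved, return-PC = 8 --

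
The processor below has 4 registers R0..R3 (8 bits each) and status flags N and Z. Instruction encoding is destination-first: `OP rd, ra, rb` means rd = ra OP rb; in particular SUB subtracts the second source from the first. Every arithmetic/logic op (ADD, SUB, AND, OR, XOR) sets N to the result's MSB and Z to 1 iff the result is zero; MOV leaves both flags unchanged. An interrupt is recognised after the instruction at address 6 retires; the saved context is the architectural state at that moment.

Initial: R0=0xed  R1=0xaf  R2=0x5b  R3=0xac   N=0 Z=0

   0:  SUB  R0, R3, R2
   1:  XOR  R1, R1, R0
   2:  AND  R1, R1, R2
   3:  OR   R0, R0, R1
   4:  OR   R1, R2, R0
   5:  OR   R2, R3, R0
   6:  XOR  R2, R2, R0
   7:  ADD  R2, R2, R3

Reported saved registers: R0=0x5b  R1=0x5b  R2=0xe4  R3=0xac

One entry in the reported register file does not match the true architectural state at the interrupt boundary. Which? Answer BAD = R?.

after  0: R0=0x51 R1=0xaf R2=0x5b R3=0xac  N=0 Z=0
after  1: R0=0x51 R1=0xfe R2=0x5b R3=0xac  N=1 Z=0
after  2: R0=0x51 R1=0x5a R2=0x5b R3=0xac  N=0 Z=0
after  3: R0=0x5b R1=0x5a R2=0x5b R3=0xac  N=0 Z=0
after  4: R0=0x5b R1=0x5b R2=0x5b R3=0xac  N=0 Z=0
after  5: R0=0x5b R1=0x5b R2=0xff R3=0xac  N=1 Z=0
after  6: R0=0x5b R1=0x5b R2=0xa4 R3=0xac  N=1 Z=0
-- IRQ taken; context saved, return-PC = 7 --
mismatch: R2: reported 0xe4 vs actual 0xa4

BAD = R2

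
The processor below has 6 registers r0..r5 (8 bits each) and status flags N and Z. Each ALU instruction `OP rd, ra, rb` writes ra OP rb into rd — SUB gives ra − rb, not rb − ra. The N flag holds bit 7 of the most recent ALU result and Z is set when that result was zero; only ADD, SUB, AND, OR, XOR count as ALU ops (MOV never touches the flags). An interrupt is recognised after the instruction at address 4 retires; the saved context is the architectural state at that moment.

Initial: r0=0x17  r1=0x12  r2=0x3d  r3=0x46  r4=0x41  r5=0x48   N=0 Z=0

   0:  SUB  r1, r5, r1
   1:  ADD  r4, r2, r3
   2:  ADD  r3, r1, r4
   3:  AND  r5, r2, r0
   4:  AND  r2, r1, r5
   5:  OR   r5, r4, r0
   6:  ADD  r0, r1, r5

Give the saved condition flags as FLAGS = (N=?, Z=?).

after  0: r0=0x17 r1=0x36 r2=0x3d r3=0x46 r4=0x41 r5=0x48  N=0 Z=0
after  1: r0=0x17 r1=0x36 r2=0x3d r3=0x46 r4=0x83 r5=0x48  N=1 Z=0
after  2: r0=0x17 r1=0x36 r2=0x3d r3=0xb9 r4=0x83 r5=0x48  N=1 Z=0
after  3: r0=0x17 r1=0x36 r2=0x3d r3=0xb9 r4=0x83 r5=0x15  N=0 Z=0
after  4: r0=0x17 r1=0x36 r2=0x14 r3=0xb9 r4=0x83 r5=0x15  N=0 Z=0
-- IRQ taken; context saved, return-PC = 5 --

FLAGS = (N=0, Z=0)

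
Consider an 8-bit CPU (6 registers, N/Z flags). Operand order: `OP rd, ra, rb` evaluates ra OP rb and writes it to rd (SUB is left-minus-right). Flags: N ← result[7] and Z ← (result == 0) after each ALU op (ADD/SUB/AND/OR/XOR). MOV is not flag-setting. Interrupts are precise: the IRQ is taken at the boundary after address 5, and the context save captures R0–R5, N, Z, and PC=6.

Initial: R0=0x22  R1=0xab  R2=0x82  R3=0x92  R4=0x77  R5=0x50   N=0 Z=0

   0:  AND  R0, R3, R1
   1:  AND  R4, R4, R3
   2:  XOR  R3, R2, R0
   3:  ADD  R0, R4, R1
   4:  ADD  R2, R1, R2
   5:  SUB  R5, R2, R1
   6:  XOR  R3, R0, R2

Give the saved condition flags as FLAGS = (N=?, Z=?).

FLAGS = (N=1, Z=0)

after  0: R0=0x82 R1=0xab R2=0x82 R3=0x92 R4=0x77 R5=0x50  N=1 Z=0
after  1: R0=0x82 R1=0xab R2=0x82 R3=0x92 R4=0x12 R5=0x50  N=0 Z=0
after  2: R0=0x82 R1=0xab R2=0x82 R3=0x00 R4=0x12 R5=0x50  N=0 Z=1
after  3: R0=0xbd R1=0xab R2=0x82 R3=0x00 R4=0x12 R5=0x50  N=1 Z=0
after  4: R0=0xbd R1=0xab R2=0x2d R3=0x00 R4=0x12 R5=0x50  N=0 Z=0
after  5: R0=0xbd R1=0xab R2=0x2d R3=0x00 R4=0x12 R5=0x82  N=1 Z=0
-- IRQ taken; context saved, return-PC = 6 --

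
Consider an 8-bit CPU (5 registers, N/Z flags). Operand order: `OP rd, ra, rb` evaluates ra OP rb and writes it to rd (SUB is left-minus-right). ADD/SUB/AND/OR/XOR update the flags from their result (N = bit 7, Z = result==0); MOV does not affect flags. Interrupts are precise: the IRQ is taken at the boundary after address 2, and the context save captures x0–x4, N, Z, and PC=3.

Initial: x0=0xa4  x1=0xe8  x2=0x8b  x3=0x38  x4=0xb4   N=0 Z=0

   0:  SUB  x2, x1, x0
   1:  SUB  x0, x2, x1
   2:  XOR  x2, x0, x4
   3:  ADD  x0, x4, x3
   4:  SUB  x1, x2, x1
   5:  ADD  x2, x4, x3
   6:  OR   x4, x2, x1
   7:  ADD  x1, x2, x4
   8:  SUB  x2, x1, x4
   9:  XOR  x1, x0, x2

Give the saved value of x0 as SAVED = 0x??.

SAVED = 0x5c

after  0: x0=0xa4 x1=0xe8 x2=0x44 x3=0x38 x4=0xb4  N=0 Z=0
after  1: x0=0x5c x1=0xe8 x2=0x44 x3=0x38 x4=0xb4  N=0 Z=0
after  2: x0=0x5c x1=0xe8 x2=0xe8 x3=0x38 x4=0xb4  N=1 Z=0
-- IRQ taken; context saved, return-PC = 3 --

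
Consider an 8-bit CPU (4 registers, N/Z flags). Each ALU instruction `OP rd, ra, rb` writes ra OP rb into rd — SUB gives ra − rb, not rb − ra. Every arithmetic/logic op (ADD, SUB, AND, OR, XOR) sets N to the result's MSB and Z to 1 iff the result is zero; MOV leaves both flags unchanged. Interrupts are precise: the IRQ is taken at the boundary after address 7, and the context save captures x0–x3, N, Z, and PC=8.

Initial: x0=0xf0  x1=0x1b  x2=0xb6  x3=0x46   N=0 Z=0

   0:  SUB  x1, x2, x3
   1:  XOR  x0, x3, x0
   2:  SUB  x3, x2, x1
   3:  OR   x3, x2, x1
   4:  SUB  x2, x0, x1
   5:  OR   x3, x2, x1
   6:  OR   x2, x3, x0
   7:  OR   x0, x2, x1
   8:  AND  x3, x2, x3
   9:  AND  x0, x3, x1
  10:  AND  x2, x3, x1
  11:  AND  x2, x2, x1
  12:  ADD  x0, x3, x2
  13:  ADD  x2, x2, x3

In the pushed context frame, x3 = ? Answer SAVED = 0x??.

after  0: x0=0xf0 x1=0x70 x2=0xb6 x3=0x46  N=0 Z=0
after  1: x0=0xb6 x1=0x70 x2=0xb6 x3=0x46  N=1 Z=0
after  2: x0=0xb6 x1=0x70 x2=0xb6 x3=0x46  N=0 Z=0
after  3: x0=0xb6 x1=0x70 x2=0xb6 x3=0xf6  N=1 Z=0
after  4: x0=0xb6 x1=0x70 x2=0x46 x3=0xf6  N=0 Z=0
after  5: x0=0xb6 x1=0x70 x2=0x46 x3=0x76  N=0 Z=0
after  6: x0=0xb6 x1=0x70 x2=0xf6 x3=0x76  N=1 Z=0
after  7: x0=0xf6 x1=0x70 x2=0xf6 x3=0x76  N=1 Z=0
-- IRQ taken; context saved, return-PC = 8 --

SAVED = 0x76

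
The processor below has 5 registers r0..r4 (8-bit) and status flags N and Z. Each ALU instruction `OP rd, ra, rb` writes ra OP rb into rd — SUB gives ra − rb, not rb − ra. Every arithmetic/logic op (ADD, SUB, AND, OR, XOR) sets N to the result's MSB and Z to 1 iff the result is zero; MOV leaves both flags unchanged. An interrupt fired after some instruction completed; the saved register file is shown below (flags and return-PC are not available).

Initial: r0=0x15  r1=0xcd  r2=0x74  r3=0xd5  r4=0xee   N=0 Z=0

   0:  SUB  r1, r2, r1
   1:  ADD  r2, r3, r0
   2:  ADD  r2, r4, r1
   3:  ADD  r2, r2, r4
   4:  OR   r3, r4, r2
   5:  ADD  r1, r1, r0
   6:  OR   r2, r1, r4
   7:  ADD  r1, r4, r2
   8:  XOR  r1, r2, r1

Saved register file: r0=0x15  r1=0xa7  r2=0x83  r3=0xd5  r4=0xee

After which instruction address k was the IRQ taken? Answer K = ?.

K = 3

after  0: r0=0x15 r1=0xa7 r2=0x74 r3=0xd5 r4=0xee  N=1 Z=0
after  1: r0=0x15 r1=0xa7 r2=0xea r3=0xd5 r4=0xee  N=1 Z=0
after  2: r0=0x15 r1=0xa7 r2=0x95 r3=0xd5 r4=0xee  N=1 Z=0
after  3: r0=0x15 r1=0xa7 r2=0x83 r3=0xd5 r4=0xee  N=1 Z=0
-- IRQ taken; context saved, return-PC = 4 --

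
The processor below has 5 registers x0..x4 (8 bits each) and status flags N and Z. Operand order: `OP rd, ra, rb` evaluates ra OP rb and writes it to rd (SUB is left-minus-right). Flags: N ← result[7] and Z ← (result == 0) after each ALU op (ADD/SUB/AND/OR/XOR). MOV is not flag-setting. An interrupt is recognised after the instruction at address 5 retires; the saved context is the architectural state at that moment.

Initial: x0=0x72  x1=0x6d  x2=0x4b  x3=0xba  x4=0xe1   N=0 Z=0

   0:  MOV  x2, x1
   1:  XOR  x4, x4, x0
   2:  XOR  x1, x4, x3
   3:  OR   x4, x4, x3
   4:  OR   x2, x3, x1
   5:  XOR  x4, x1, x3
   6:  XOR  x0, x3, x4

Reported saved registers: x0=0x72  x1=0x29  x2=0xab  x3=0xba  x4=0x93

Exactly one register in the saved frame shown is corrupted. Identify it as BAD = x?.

after  0: x0=0x72 x1=0x6d x2=0x6d x3=0xba x4=0xe1  N=0 Z=0
after  1: x0=0x72 x1=0x6d x2=0x6d x3=0xba x4=0x93  N=1 Z=0
after  2: x0=0x72 x1=0x29 x2=0x6d x3=0xba x4=0x93  N=0 Z=0
after  3: x0=0x72 x1=0x29 x2=0x6d x3=0xba x4=0xbb  N=1 Z=0
after  4: x0=0x72 x1=0x29 x2=0xbb x3=0xba x4=0xbb  N=1 Z=0
after  5: x0=0x72 x1=0x29 x2=0xbb x3=0xba x4=0x93  N=1 Z=0
-- IRQ taken; context saved, return-PC = 6 --
mismatch: x2: reported 0xab vs actual 0xbb

BAD = x2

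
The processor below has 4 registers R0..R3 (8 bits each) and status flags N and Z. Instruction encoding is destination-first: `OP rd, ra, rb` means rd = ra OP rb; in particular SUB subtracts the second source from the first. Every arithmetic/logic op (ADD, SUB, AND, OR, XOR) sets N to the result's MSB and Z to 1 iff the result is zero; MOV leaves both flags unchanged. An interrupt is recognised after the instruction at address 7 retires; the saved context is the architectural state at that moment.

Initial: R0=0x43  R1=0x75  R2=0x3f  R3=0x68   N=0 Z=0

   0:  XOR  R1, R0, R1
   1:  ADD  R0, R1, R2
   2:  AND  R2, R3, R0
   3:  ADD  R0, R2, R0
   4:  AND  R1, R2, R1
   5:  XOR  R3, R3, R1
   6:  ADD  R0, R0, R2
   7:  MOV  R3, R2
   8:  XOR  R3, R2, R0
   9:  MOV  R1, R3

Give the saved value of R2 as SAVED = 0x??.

after  0: R0=0x43 R1=0x36 R2=0x3f R3=0x68  N=0 Z=0
after  1: R0=0x75 R1=0x36 R2=0x3f R3=0x68  N=0 Z=0
after  2: R0=0x75 R1=0x36 R2=0x60 R3=0x68  N=0 Z=0
after  3: R0=0xd5 R1=0x36 R2=0x60 R3=0x68  N=1 Z=0
after  4: R0=0xd5 R1=0x20 R2=0x60 R3=0x68  N=0 Z=0
after  5: R0=0xd5 R1=0x20 R2=0x60 R3=0x48  N=0 Z=0
after  6: R0=0x35 R1=0x20 R2=0x60 R3=0x48  N=0 Z=0
after  7: R0=0x35 R1=0x20 R2=0x60 R3=0x60  N=0 Z=0
-- IRQ taken; context saved, return-PC = 8 --

SAVED = 0x60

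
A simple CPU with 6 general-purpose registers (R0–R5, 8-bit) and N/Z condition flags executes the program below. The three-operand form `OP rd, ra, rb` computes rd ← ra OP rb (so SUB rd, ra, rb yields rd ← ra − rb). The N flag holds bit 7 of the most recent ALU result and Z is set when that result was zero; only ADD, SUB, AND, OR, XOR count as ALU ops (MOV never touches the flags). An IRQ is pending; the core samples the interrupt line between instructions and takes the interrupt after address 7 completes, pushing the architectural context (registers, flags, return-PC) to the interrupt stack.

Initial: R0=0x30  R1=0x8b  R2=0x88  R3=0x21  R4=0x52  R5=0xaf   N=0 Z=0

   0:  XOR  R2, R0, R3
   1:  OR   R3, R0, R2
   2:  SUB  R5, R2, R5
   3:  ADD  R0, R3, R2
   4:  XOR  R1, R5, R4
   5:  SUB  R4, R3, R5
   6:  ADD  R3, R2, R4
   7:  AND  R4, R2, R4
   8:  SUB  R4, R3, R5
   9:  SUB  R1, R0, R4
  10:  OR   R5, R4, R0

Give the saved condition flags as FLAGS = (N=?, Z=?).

FLAGS = (N=0, Z=0)

after  0: R0=0x30 R1=0x8b R2=0x11 R3=0x21 R4=0x52 R5=0xaf  N=0 Z=0
after  1: R0=0x30 R1=0x8b R2=0x11 R3=0x31 R4=0x52 R5=0xaf  N=0 Z=0
after  2: R0=0x30 R1=0x8b R2=0x11 R3=0x31 R4=0x52 R5=0x62  N=0 Z=0
after  3: R0=0x42 R1=0x8b R2=0x11 R3=0x31 R4=0x52 R5=0x62  N=0 Z=0
after  4: R0=0x42 R1=0x30 R2=0x11 R3=0x31 R4=0x52 R5=0x62  N=0 Z=0
after  5: R0=0x42 R1=0x30 R2=0x11 R3=0x31 R4=0xcf R5=0x62  N=1 Z=0
after  6: R0=0x42 R1=0x30 R2=0x11 R3=0xe0 R4=0xcf R5=0x62  N=1 Z=0
after  7: R0=0x42 R1=0x30 R2=0x11 R3=0xe0 R4=0x01 R5=0x62  N=0 Z=0
-- IRQ taken; context saved, return-PC = 8 --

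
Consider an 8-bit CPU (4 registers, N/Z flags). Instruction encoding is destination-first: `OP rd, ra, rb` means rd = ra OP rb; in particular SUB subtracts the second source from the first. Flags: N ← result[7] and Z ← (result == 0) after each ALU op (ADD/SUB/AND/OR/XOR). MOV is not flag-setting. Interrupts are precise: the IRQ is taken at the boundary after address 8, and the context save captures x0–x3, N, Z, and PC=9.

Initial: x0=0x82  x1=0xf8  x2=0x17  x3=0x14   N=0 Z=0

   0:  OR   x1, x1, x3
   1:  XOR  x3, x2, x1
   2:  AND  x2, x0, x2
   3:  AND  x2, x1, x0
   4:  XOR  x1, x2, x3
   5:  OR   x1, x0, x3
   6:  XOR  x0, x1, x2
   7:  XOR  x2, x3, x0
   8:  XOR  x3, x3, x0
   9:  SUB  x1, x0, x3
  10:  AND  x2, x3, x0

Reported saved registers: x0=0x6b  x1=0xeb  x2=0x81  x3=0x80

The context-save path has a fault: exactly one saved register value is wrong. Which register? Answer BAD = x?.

after  0: x0=0x82 x1=0xfc x2=0x17 x3=0x14  N=1 Z=0
after  1: x0=0x82 x1=0xfc x2=0x17 x3=0xeb  N=1 Z=0
after  2: x0=0x82 x1=0xfc x2=0x02 x3=0xeb  N=0 Z=0
after  3: x0=0x82 x1=0xfc x2=0x80 x3=0xeb  N=1 Z=0
after  4: x0=0x82 x1=0x6b x2=0x80 x3=0xeb  N=0 Z=0
after  5: x0=0x82 x1=0xeb x2=0x80 x3=0xeb  N=1 Z=0
after  6: x0=0x6b x1=0xeb x2=0x80 x3=0xeb  N=0 Z=0
after  7: x0=0x6b x1=0xeb x2=0x80 x3=0xeb  N=1 Z=0
after  8: x0=0x6b x1=0xeb x2=0x80 x3=0x80  N=1 Z=0
-- IRQ taken; context saved, return-PC = 9 --
mismatch: x2: reported 0x81 vs actual 0x80

BAD = x2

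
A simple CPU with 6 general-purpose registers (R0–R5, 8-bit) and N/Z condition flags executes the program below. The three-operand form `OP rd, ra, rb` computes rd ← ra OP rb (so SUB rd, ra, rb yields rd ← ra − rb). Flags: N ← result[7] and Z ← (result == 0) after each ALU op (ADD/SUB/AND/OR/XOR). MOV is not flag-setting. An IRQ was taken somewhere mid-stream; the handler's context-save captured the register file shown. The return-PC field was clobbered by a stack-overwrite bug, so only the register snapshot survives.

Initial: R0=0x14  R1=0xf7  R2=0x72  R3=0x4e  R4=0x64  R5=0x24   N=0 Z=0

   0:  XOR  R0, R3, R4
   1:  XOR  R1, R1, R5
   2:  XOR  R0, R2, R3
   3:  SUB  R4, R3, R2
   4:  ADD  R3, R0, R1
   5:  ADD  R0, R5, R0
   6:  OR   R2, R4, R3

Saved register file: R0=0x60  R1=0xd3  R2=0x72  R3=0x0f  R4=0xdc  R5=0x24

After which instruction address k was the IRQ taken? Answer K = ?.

K = 5

after  0: R0=0x2a R1=0xf7 R2=0x72 R3=0x4e R4=0x64 R5=0x24  N=0 Z=0
after  1: R0=0x2a R1=0xd3 R2=0x72 R3=0x4e R4=0x64 R5=0x24  N=1 Z=0
after  2: R0=0x3c R1=0xd3 R2=0x72 R3=0x4e R4=0x64 R5=0x24  N=0 Z=0
after  3: R0=0x3c R1=0xd3 R2=0x72 R3=0x4e R4=0xdc R5=0x24  N=1 Z=0
after  4: R0=0x3c R1=0xd3 R2=0x72 R3=0x0f R4=0xdc R5=0x24  N=0 Z=0
after  5: R0=0x60 R1=0xd3 R2=0x72 R3=0x0f R4=0xdc R5=0x24  N=0 Z=0
-- IRQ taken; context saved, return-PC = 6 --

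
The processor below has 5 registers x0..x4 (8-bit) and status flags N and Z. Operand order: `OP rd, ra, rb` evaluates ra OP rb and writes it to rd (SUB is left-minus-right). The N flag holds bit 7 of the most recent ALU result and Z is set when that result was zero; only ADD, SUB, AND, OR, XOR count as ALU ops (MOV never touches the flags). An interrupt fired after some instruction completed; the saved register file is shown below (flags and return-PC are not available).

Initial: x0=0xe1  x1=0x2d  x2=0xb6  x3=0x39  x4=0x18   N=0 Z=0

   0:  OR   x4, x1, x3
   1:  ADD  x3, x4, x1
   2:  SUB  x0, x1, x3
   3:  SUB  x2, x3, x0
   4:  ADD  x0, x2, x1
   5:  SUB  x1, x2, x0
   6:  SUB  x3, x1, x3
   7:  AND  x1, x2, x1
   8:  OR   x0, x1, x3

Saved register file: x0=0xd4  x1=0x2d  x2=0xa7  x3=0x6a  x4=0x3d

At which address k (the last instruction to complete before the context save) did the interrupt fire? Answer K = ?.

after  0: x0=0xe1 x1=0x2d x2=0xb6 x3=0x39 x4=0x3d  N=0 Z=0
after  1: x0=0xe1 x1=0x2d x2=0xb6 x3=0x6a x4=0x3d  N=0 Z=0
after  2: x0=0xc3 x1=0x2d x2=0xb6 x3=0x6a x4=0x3d  N=1 Z=0
after  3: x0=0xc3 x1=0x2d x2=0xa7 x3=0x6a x4=0x3d  N=1 Z=0
after  4: x0=0xd4 x1=0x2d x2=0xa7 x3=0x6a x4=0x3d  N=1 Z=0
-- IRQ taken; context saved, return-PC = 5 --

K = 4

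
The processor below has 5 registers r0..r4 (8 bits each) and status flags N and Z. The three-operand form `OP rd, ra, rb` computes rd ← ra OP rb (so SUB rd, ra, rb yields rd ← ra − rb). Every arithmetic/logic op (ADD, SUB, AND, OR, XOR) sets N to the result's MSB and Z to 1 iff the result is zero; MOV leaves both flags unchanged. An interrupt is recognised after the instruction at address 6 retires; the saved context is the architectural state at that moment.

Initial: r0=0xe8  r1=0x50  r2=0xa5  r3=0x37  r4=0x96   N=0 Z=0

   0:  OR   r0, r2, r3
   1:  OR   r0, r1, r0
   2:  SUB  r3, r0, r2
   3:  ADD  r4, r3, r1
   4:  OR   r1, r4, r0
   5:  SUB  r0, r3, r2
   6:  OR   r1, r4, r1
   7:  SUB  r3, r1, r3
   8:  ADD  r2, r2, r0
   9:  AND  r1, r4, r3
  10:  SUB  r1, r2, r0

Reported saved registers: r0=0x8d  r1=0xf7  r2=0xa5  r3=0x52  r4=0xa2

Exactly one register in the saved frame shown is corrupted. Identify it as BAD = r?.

BAD = r0

after  0: r0=0xb7 r1=0x50 r2=0xa5 r3=0x37 r4=0x96  N=1 Z=0
after  1: r0=0xf7 r1=0x50 r2=0xa5 r3=0x37 r4=0x96  N=1 Z=0
after  2: r0=0xf7 r1=0x50 r2=0xa5 r3=0x52 r4=0x96  N=0 Z=0
after  3: r0=0xf7 r1=0x50 r2=0xa5 r3=0x52 r4=0xa2  N=1 Z=0
after  4: r0=0xf7 r1=0xf7 r2=0xa5 r3=0x52 r4=0xa2  N=1 Z=0
after  5: r0=0xad r1=0xf7 r2=0xa5 r3=0x52 r4=0xa2  N=1 Z=0
after  6: r0=0xad r1=0xf7 r2=0xa5 r3=0x52 r4=0xa2  N=1 Z=0
-- IRQ taken; context saved, return-PC = 7 --
mismatch: r0: reported 0x8d vs actual 0xad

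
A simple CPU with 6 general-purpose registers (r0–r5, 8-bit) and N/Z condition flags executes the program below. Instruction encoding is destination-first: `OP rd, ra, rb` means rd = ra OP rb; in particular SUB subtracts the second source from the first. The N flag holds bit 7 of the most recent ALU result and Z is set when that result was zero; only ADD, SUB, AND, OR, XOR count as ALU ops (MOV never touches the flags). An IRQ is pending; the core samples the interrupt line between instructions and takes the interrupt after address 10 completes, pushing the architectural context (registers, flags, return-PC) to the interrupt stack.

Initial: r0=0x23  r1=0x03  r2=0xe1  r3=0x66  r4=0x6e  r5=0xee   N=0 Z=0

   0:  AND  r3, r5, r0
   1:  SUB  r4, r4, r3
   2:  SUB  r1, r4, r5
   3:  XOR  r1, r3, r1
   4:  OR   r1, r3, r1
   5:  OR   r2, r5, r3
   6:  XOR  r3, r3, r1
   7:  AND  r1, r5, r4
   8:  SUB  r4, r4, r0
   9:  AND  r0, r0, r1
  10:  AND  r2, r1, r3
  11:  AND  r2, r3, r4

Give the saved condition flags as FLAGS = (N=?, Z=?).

after  0: r0=0x23 r1=0x03 r2=0xe1 r3=0x22 r4=0x6e r5=0xee  N=0 Z=0
after  1: r0=0x23 r1=0x03 r2=0xe1 r3=0x22 r4=0x4c r5=0xee  N=0 Z=0
after  2: r0=0x23 r1=0x5e r2=0xe1 r3=0x22 r4=0x4c r5=0xee  N=0 Z=0
after  3: r0=0x23 r1=0x7c r2=0xe1 r3=0x22 r4=0x4c r5=0xee  N=0 Z=0
after  4: r0=0x23 r1=0x7e r2=0xe1 r3=0x22 r4=0x4c r5=0xee  N=0 Z=0
after  5: r0=0x23 r1=0x7e r2=0xee r3=0x22 r4=0x4c r5=0xee  N=1 Z=0
after  6: r0=0x23 r1=0x7e r2=0xee r3=0x5c r4=0x4c r5=0xee  N=0 Z=0
after  7: r0=0x23 r1=0x4c r2=0xee r3=0x5c r4=0x4c r5=0xee  N=0 Z=0
after  8: r0=0x23 r1=0x4c r2=0xee r3=0x5c r4=0x29 r5=0xee  N=0 Z=0
after  9: r0=0x00 r1=0x4c r2=0xee r3=0x5c r4=0x29 r5=0xee  N=0 Z=1
after 10: r0=0x00 r1=0x4c r2=0x4c r3=0x5c r4=0x29 r5=0xee  N=0 Z=0
-- IRQ taken; context saved, return-PC = 11 --

FLAGS = (N=0, Z=0)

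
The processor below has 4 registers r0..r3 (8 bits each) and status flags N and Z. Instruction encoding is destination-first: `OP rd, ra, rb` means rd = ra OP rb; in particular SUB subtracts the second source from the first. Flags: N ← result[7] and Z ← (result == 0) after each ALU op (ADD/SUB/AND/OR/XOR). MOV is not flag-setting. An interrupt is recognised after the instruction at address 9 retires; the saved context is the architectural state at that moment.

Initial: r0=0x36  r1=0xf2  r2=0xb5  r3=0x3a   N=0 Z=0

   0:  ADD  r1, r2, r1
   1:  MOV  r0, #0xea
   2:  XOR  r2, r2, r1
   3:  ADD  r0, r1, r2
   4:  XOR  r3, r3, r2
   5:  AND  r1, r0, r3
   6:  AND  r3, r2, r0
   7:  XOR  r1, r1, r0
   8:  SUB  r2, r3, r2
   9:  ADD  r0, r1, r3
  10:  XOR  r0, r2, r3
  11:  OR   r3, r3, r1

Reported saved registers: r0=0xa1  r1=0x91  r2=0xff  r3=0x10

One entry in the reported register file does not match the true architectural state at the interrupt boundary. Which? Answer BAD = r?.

BAD = r2

after  0: r0=0x36 r1=0xa7 r2=0xb5 r3=0x3a  N=1 Z=0
after  1: r0=0xea r1=0xa7 r2=0xb5 r3=0x3a  N=1 Z=0
after  2: r0=0xea r1=0xa7 r2=0x12 r3=0x3a  N=0 Z=0
after  3: r0=0xb9 r1=0xa7 r2=0x12 r3=0x3a  N=1 Z=0
after  4: r0=0xb9 r1=0xa7 r2=0x12 r3=0x28  N=0 Z=0
after  5: r0=0xb9 r1=0x28 r2=0x12 r3=0x28  N=0 Z=0
after  6: r0=0xb9 r1=0x28 r2=0x12 r3=0x10  N=0 Z=0
after  7: r0=0xb9 r1=0x91 r2=0x12 r3=0x10  N=1 Z=0
after  8: r0=0xb9 r1=0x91 r2=0xfe r3=0x10  N=1 Z=0
after  9: r0=0xa1 r1=0x91 r2=0xfe r3=0x10  N=1 Z=0
-- IRQ taken; context saved, return-PC = 10 --
mismatch: r2: reported 0xff vs actual 0xfe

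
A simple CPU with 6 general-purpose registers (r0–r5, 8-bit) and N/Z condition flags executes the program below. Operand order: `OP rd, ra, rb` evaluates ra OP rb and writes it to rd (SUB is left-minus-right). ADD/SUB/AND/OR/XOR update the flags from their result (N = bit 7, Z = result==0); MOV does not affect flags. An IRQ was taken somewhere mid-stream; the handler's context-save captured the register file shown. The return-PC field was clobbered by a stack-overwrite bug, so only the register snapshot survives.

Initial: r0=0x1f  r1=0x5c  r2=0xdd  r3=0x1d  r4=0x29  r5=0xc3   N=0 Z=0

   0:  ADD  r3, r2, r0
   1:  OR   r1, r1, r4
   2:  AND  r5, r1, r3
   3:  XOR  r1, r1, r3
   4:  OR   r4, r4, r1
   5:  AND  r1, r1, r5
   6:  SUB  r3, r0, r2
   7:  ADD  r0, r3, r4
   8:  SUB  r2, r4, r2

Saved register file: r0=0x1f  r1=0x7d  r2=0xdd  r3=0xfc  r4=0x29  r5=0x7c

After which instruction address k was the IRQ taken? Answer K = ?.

K = 2

after  0: r0=0x1f r1=0x5c r2=0xdd r3=0xfc r4=0x29 r5=0xc3  N=1 Z=0
after  1: r0=0x1f r1=0x7d r2=0xdd r3=0xfc r4=0x29 r5=0xc3  N=0 Z=0
after  2: r0=0x1f r1=0x7d r2=0xdd r3=0xfc r4=0x29 r5=0x7c  N=0 Z=0
-- IRQ taken; context saved, return-PC = 3 --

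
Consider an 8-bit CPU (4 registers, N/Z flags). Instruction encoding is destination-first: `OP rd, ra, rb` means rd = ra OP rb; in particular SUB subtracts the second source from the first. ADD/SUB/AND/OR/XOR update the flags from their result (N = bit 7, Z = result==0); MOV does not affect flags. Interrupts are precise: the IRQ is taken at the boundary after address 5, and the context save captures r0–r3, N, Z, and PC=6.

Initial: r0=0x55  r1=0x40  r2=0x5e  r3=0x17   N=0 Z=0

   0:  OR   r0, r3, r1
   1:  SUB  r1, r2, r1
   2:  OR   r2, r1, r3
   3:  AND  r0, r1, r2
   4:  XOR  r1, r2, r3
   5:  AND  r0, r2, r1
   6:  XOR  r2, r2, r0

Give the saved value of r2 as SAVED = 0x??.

after  0: r0=0x57 r1=0x40 r2=0x5e r3=0x17  N=0 Z=0
after  1: r0=0x57 r1=0x1e r2=0x5e r3=0x17  N=0 Z=0
after  2: r0=0x57 r1=0x1e r2=0x1f r3=0x17  N=0 Z=0
after  3: r0=0x1e r1=0x1e r2=0x1f r3=0x17  N=0 Z=0
after  4: r0=0x1e r1=0x08 r2=0x1f r3=0x17  N=0 Z=0
after  5: r0=0x08 r1=0x08 r2=0x1f r3=0x17  N=0 Z=0
-- IRQ taken; context saved, return-PC = 6 --

SAVED = 0x1f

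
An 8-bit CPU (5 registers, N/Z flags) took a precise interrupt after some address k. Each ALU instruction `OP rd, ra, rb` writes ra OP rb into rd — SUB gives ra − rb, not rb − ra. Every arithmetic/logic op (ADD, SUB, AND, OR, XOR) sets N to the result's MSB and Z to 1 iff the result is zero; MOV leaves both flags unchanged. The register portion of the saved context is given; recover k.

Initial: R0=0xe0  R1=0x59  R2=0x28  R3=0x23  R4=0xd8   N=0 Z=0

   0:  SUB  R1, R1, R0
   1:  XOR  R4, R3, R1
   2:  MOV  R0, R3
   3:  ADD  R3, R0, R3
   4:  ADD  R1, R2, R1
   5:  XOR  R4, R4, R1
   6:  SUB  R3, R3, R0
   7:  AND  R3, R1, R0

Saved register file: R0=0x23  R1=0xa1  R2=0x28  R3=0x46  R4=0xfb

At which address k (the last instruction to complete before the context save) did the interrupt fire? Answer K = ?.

after  0: R0=0xe0 R1=0x79 R2=0x28 R3=0x23 R4=0xd8  N=0 Z=0
after  1: R0=0xe0 R1=0x79 R2=0x28 R3=0x23 R4=0x5a  N=0 Z=0
after  2: R0=0x23 R1=0x79 R2=0x28 R3=0x23 R4=0x5a  N=0 Z=0
after  3: R0=0x23 R1=0x79 R2=0x28 R3=0x46 R4=0x5a  N=0 Z=0
after  4: R0=0x23 R1=0xa1 R2=0x28 R3=0x46 R4=0x5a  N=1 Z=0
after  5: R0=0x23 R1=0xa1 R2=0x28 R3=0x46 R4=0xfb  N=1 Z=0
-- IRQ taken; context saved, return-PC = 6 --

K = 5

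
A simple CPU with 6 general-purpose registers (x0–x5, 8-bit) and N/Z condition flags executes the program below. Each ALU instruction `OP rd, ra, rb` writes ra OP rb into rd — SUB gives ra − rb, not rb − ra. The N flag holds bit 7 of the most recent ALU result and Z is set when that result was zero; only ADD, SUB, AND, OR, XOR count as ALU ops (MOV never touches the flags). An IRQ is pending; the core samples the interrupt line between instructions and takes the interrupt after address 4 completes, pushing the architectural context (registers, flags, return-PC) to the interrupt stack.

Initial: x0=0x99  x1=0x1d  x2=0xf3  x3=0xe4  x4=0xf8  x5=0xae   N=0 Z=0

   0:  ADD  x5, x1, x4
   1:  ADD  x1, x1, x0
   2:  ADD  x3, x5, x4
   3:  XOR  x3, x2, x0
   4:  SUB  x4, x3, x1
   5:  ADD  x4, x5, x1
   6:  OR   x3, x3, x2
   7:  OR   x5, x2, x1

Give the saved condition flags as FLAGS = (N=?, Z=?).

after  0: x0=0x99 x1=0x1d x2=0xf3 x3=0xe4 x4=0xf8 x5=0x15  N=0 Z=0
after  1: x0=0x99 x1=0xb6 x2=0xf3 x3=0xe4 x4=0xf8 x5=0x15  N=1 Z=0
after  2: x0=0x99 x1=0xb6 x2=0xf3 x3=0x0d x4=0xf8 x5=0x15  N=0 Z=0
after  3: x0=0x99 x1=0xb6 x2=0xf3 x3=0x6a x4=0xf8 x5=0x15  N=0 Z=0
after  4: x0=0x99 x1=0xb6 x2=0xf3 x3=0x6a x4=0xb4 x5=0x15  N=1 Z=0
-- IRQ taken; context saved, return-PC = 5 --

FLAGS = (N=1, Z=0)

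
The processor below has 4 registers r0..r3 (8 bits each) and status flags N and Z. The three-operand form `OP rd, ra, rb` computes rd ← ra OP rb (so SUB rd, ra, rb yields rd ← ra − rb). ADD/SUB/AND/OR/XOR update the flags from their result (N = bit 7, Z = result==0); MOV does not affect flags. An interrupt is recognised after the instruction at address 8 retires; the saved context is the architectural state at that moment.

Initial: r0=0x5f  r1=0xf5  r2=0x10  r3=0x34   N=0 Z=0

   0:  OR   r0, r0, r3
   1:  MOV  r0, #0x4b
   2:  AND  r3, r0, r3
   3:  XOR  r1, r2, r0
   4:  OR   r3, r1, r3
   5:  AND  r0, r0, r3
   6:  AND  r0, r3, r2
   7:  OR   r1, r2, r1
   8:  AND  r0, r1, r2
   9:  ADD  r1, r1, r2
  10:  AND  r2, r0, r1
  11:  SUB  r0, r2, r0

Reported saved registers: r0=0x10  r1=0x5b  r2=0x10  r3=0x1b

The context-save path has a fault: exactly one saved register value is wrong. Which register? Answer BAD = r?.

BAD = r3

after  0: r0=0x7f r1=0xf5 r2=0x10 r3=0x34  N=0 Z=0
after  1: r0=0x4b r1=0xf5 r2=0x10 r3=0x34  N=0 Z=0
after  2: r0=0x4b r1=0xf5 r2=0x10 r3=0x00  N=0 Z=1
after  3: r0=0x4b r1=0x5b r2=0x10 r3=0x00  N=0 Z=0
after  4: r0=0x4b r1=0x5b r2=0x10 r3=0x5b  N=0 Z=0
after  5: r0=0x4b r1=0x5b r2=0x10 r3=0x5b  N=0 Z=0
after  6: r0=0x10 r1=0x5b r2=0x10 r3=0x5b  N=0 Z=0
after  7: r0=0x10 r1=0x5b r2=0x10 r3=0x5b  N=0 Z=0
after  8: r0=0x10 r1=0x5b r2=0x10 r3=0x5b  N=0 Z=0
-- IRQ taken; context saved, return-PC = 9 --
mismatch: r3: reported 0x1b vs actual 0x5b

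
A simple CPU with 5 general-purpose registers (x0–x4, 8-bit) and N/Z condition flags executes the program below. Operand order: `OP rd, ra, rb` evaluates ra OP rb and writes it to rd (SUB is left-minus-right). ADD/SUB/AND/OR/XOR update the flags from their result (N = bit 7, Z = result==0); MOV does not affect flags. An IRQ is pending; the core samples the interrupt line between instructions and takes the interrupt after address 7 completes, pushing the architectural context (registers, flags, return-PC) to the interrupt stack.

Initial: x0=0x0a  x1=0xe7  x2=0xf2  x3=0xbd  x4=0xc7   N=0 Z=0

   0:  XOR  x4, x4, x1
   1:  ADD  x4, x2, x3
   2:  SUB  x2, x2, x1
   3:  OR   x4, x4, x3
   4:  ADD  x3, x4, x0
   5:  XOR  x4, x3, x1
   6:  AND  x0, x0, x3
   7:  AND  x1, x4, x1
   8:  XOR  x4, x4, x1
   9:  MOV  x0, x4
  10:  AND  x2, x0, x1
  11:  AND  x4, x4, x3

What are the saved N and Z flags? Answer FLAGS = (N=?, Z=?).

after  0: x0=0x0a x1=0xe7 x2=0xf2 x3=0xbd x4=0x20  N=0 Z=0
after  1: x0=0x0a x1=0xe7 x2=0xf2 x3=0xbd x4=0xaf  N=1 Z=0
after  2: x0=0x0a x1=0xe7 x2=0x0b x3=0xbd x4=0xaf  N=0 Z=0
after  3: x0=0x0a x1=0xe7 x2=0x0b x3=0xbd x4=0xbf  N=1 Z=0
after  4: x0=0x0a x1=0xe7 x2=0x0b x3=0xc9 x4=0xbf  N=1 Z=0
after  5: x0=0x0a x1=0xe7 x2=0x0b x3=0xc9 x4=0x2e  N=0 Z=0
after  6: x0=0x08 x1=0xe7 x2=0x0b x3=0xc9 x4=0x2e  N=0 Z=0
after  7: x0=0x08 x1=0x26 x2=0x0b x3=0xc9 x4=0x2e  N=0 Z=0
-- IRQ taken; context saved, return-PC = 8 --

FLAGS = (N=0, Z=0)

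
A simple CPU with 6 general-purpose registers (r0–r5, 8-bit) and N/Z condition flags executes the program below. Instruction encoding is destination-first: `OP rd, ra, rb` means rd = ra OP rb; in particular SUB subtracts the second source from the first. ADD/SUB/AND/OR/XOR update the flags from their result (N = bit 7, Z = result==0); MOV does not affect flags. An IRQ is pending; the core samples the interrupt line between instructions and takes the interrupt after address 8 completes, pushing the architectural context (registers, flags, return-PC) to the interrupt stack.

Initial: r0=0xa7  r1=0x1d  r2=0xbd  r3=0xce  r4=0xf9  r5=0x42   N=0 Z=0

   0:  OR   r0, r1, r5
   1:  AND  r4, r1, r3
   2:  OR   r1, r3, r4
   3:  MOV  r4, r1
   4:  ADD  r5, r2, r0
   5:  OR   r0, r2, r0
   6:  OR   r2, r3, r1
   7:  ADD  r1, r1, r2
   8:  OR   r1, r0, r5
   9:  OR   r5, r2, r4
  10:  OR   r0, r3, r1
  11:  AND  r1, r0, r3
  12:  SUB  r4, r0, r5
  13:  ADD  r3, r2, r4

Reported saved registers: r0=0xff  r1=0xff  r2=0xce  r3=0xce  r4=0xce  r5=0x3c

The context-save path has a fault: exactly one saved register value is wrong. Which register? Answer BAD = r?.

BAD = r5

after  0: r0=0x5f r1=0x1d r2=0xbd r3=0xce r4=0xf9 r5=0x42  N=0 Z=0
after  1: r0=0x5f r1=0x1d r2=0xbd r3=0xce r4=0x0c r5=0x42  N=0 Z=0
after  2: r0=0x5f r1=0xce r2=0xbd r3=0xce r4=0x0c r5=0x42  N=1 Z=0
after  3: r0=0x5f r1=0xce r2=0xbd r3=0xce r4=0xce r5=0x42  N=1 Z=0
after  4: r0=0x5f r1=0xce r2=0xbd r3=0xce r4=0xce r5=0x1c  N=0 Z=0
after  5: r0=0xff r1=0xce r2=0xbd r3=0xce r4=0xce r5=0x1c  N=1 Z=0
after  6: r0=0xff r1=0xce r2=0xce r3=0xce r4=0xce r5=0x1c  N=1 Z=0
after  7: r0=0xff r1=0x9c r2=0xce r3=0xce r4=0xce r5=0x1c  N=1 Z=0
after  8: r0=0xff r1=0xff r2=0xce r3=0xce r4=0xce r5=0x1c  N=1 Z=0
-- IRQ taken; context saved, return-PC = 9 --
mismatch: r5: reported 0x3c vs actual 0x1c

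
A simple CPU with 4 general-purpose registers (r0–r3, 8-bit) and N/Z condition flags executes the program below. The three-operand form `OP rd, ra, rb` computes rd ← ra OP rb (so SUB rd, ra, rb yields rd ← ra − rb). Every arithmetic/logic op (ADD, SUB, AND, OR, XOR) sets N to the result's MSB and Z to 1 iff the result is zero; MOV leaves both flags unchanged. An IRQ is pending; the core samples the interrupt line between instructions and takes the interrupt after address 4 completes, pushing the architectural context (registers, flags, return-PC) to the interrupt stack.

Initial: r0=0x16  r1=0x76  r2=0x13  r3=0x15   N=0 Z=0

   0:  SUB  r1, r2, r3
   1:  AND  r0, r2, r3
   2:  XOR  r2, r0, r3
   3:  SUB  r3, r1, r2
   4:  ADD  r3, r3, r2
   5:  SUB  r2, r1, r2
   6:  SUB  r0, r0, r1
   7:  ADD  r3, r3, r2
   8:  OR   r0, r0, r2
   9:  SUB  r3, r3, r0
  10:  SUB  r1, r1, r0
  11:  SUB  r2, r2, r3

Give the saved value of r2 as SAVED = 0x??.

SAVED = 0x04

after  0: r0=0x16 r1=0xfe r2=0x13 r3=0x15  N=1 Z=0
after  1: r0=0x11 r1=0xfe r2=0x13 r3=0x15  N=0 Z=0
after  2: r0=0x11 r1=0xfe r2=0x04 r3=0x15  N=0 Z=0
after  3: r0=0x11 r1=0xfe r2=0x04 r3=0xfa  N=1 Z=0
after  4: r0=0x11 r1=0xfe r2=0x04 r3=0xfe  N=1 Z=0
-- IRQ taken; context saved, return-PC = 5 --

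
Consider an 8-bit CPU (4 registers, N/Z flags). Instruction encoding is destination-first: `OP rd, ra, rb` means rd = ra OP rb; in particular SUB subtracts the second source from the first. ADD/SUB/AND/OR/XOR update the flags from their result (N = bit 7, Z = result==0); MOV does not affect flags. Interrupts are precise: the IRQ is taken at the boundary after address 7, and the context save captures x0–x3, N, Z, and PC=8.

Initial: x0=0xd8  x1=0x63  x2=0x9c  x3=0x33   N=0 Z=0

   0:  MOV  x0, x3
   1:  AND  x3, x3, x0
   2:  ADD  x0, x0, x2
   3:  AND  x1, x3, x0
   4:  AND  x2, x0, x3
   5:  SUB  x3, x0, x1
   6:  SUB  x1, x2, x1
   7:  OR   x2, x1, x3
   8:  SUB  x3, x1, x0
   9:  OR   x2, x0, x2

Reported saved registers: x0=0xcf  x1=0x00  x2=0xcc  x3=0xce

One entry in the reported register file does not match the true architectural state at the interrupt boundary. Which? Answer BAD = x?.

after  0: x0=0x33 x1=0x63 x2=0x9c x3=0x33  N=0 Z=0
after  1: x0=0x33 x1=0x63 x2=0x9c x3=0x33  N=0 Z=0
after  2: x0=0xcf x1=0x63 x2=0x9c x3=0x33  N=1 Z=0
after  3: x0=0xcf x1=0x03 x2=0x9c x3=0x33  N=0 Z=0
after  4: x0=0xcf x1=0x03 x2=0x03 x3=0x33  N=0 Z=0
after  5: x0=0xcf x1=0x03 x2=0x03 x3=0xcc  N=1 Z=0
after  6: x0=0xcf x1=0x00 x2=0x03 x3=0xcc  N=0 Z=1
after  7: x0=0xcf x1=0x00 x2=0xcc x3=0xcc  N=1 Z=0
-- IRQ taken; context saved, return-PC = 8 --
mismatch: x3: reported 0xce vs actual 0xcc

BAD = x3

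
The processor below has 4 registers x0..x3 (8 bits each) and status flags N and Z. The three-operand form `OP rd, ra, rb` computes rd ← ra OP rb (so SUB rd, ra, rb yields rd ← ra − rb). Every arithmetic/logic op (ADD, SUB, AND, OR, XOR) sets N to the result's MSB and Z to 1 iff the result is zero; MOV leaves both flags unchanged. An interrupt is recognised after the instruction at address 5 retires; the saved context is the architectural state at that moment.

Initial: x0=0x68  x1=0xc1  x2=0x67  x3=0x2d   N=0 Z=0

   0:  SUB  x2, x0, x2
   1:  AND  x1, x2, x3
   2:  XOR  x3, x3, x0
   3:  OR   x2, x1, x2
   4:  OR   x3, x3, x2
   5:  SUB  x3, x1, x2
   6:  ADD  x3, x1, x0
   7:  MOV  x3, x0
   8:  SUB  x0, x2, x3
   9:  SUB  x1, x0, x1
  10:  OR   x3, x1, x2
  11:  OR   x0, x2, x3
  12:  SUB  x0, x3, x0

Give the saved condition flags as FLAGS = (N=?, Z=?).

FLAGS = (N=0, Z=1)

after  0: x0=0x68 x1=0xc1 x2=0x01 x3=0x2d  N=0 Z=0
after  1: x0=0x68 x1=0x01 x2=0x01 x3=0x2d  N=0 Z=0
after  2: x0=0x68 x1=0x01 x2=0x01 x3=0x45  N=0 Z=0
after  3: x0=0x68 x1=0x01 x2=0x01 x3=0x45  N=0 Z=0
after  4: x0=0x68 x1=0x01 x2=0x01 x3=0x45  N=0 Z=0
after  5: x0=0x68 x1=0x01 x2=0x01 x3=0x00  N=0 Z=1
-- IRQ taken; context saved, return-PC = 6 --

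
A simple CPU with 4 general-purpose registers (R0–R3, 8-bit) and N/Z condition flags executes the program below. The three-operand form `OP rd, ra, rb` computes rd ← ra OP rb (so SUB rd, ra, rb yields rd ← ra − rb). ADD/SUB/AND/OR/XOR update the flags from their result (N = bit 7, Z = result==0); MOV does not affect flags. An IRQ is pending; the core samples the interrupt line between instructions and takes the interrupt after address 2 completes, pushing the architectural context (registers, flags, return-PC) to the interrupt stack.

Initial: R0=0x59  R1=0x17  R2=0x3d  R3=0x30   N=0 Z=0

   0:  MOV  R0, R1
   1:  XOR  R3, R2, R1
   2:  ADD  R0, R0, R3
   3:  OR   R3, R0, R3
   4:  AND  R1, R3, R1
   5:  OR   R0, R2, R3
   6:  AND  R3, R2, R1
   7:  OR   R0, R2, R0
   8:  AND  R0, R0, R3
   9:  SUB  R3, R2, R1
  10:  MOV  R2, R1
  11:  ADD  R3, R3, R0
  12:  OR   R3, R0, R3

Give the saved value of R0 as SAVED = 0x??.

SAVED = 0x41

after  0: R0=0x17 R1=0x17 R2=0x3d R3=0x30  N=0 Z=0
after  1: R0=0x17 R1=0x17 R2=0x3d R3=0x2a  N=0 Z=0
after  2: R0=0x41 R1=0x17 R2=0x3d R3=0x2a  N=0 Z=0
-- IRQ taken; context saved, return-PC = 3 --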